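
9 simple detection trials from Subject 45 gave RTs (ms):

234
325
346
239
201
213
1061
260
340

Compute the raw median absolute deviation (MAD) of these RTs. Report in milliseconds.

Sorted: 201, 213, 234, 239, 260, 325, 340, 346, 1061 → median = 260
|x − 260|: 26, 65, 86, 21, 59, 47, 801, 0, 80
Sorted deviations: 0, 21, 26, 47, 59, 65, 80, 86, 801 → MAD = 59

59 ms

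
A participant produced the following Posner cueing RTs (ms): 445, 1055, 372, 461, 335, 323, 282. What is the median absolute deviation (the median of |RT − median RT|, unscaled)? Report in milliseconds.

Sorted: 282, 323, 335, 372, 445, 461, 1055 → median = 372
|x − 372|: 73, 683, 0, 89, 37, 49, 90
Sorted deviations: 0, 37, 49, 73, 89, 90, 683 → MAD = 73

73 ms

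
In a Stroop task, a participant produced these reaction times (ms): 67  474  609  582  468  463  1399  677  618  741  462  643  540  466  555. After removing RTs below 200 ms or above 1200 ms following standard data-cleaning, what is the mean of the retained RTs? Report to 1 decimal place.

Excluded: 67, 1399
Retained (n=13): Σ = 7298
Mean = 7298/13 = 561.3846

561.4 ms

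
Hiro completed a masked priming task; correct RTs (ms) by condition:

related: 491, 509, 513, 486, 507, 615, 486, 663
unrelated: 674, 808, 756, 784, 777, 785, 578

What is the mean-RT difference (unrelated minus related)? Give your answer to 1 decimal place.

203.7 ms

M(related) = 4270/8 = 533.750
M(unrelated) = 5162/7 = 737.429
Difference = 737.429 − 533.750 = 203.679 ms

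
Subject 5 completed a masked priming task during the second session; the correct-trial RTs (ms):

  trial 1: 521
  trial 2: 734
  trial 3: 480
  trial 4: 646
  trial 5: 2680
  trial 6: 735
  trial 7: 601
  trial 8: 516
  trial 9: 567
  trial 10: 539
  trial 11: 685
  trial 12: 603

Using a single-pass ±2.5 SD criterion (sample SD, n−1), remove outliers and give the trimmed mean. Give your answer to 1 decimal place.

602.5 ms

n = 12, ΣRT = 9307, M = 775.583
Σ(x−M)² = 4034484.92; s = √(4034484.92/11) = 605.617
Cutoffs: 775.583 ± 2.5·605.617 → [-738.5, 2289.6]
Outside: 2680 → excluded.
Retained (n=11): Σ = 6627, mean = 6627/11 = 602.455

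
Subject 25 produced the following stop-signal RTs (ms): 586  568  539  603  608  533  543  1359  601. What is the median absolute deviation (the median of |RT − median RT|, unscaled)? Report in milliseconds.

Sorted: 533, 539, 543, 568, 586, 601, 603, 608, 1359 → median = 586
|x − 586|: 0, 18, 47, 17, 22, 53, 43, 773, 15
Sorted deviations: 0, 15, 17, 18, 22, 43, 47, 53, 773 → MAD = 22

22 ms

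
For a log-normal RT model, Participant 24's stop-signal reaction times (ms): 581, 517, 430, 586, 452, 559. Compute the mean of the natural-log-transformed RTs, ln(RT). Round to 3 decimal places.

6.248

ln(RT): 6.3648, 6.2480, 6.0638, 6.3733, 6.1137, 6.3261
Σ ln(RT) = 37.4897
Mean = 37.4897/6 = 6.24829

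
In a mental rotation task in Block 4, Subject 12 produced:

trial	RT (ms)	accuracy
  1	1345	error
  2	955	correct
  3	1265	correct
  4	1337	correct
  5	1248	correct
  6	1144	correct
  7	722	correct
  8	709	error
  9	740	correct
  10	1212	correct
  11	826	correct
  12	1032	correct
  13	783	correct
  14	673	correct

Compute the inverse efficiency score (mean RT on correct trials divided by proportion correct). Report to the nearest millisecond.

Correct trials (n=12): 955, 1265, 1337, 1248, 1144, 722, 740, 1212, 826, 1032, 783, 673
Mean correct RT = 11937/12 = 994.7500 ms
Proportion correct = 12/14
IES = 994.7500 / (12/14) = 1160.542 ms

1161 ms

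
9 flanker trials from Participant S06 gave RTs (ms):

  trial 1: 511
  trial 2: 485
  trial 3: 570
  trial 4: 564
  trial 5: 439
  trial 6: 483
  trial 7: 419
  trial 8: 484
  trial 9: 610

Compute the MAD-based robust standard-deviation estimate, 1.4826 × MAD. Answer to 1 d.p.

68.2 ms

Sorted: 419, 439, 483, 484, 485, 511, 564, 570, 610 → median = 485
|x − 485| sorted: 0, 1, 2, 26, 46, 66, 79, 85, 125 → MAD = 46
Robust SD ≈ 1.4826 × 46 = 68.200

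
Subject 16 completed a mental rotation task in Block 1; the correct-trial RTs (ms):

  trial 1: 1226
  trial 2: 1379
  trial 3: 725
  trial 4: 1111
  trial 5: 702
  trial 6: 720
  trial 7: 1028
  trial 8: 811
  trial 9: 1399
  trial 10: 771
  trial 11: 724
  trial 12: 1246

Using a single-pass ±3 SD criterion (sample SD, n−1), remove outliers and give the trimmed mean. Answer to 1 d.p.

n = 12, ΣRT = 11842, M = 986.833
Σ(x−M)² = 832625.67; s = √(832625.67/11) = 275.124
Cutoffs: 986.833 ± 3·275.124 → [161.5, 1812.2]
No RTs fall outside the cutoffs; all 12 retained. Mean = 11842/12 = 986.833

986.8 ms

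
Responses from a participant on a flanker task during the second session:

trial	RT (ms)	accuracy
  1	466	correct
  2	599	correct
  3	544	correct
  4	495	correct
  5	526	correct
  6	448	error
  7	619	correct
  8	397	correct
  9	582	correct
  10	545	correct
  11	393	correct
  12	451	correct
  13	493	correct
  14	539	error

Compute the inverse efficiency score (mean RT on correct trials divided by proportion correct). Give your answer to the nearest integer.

594 ms

Correct trials (n=12): 466, 599, 544, 495, 526, 619, 397, 582, 545, 393, 451, 493
Mean correct RT = 6110/12 = 509.1667 ms
Proportion correct = 12/14
IES = 509.1667 / (12/14) = 594.028 ms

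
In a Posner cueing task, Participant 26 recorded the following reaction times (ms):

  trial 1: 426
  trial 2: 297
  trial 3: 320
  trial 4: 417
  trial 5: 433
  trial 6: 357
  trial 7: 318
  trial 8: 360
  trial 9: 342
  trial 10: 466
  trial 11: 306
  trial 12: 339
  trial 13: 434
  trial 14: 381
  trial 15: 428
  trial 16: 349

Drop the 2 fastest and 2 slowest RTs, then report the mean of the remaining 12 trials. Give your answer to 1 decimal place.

Sorted: 297, 306, 318, 320, 339, 342, 349, 357, 360, 381, 417, 426, 428, 433, 434, 466
Drop lowest 2 (297, 306) and highest 2 (434, 466)
Remaining (n=12): Σ = 4470, mean = 4470/12 = 372.500

372.5 ms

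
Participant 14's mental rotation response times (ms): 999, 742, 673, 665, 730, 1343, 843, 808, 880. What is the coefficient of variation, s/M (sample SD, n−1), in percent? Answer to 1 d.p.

n = 9, Σ = 7683, M = 853.6667
Σ(x−M)² = 359460.000; s = √(359460.000/8) = 211.9729
CV = 211.9729 / 853.6667 = 0.24831 = 24.831%

24.8%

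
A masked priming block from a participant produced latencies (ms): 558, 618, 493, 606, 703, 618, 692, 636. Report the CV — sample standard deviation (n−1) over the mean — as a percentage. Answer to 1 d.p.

11.0%

n = 8, Σ = 4924, M = 615.5000
Σ(x−M)² = 32344.000; s = √(32344.000/7) = 67.9748
CV = 67.9748 / 615.5000 = 0.11044 = 11.044%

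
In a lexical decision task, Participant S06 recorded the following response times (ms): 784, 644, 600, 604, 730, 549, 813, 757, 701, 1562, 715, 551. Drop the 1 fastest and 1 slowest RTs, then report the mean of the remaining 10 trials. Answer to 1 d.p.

689.9 ms

Sorted: 549, 551, 600, 604, 644, 701, 715, 730, 757, 784, 813, 1562
Drop lowest 1 (549) and highest 1 (1562)
Remaining (n=10): Σ = 6899, mean = 6899/10 = 689.900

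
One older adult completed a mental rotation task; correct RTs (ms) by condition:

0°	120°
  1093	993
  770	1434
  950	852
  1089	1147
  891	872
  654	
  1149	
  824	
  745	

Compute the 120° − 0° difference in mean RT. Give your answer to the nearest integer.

152 ms

M(0°) = 8165/9 = 907.222
M(120°) = 5298/5 = 1059.600
Difference = 1059.600 − 907.222 = 152.378 ms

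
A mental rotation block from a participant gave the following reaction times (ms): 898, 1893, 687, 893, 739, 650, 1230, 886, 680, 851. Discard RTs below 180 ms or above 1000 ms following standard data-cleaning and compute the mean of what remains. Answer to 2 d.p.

785.50 ms

Excluded: 1230, 1893
Retained (n=8): Σ = 6284
Mean = 6284/8 = 785.5000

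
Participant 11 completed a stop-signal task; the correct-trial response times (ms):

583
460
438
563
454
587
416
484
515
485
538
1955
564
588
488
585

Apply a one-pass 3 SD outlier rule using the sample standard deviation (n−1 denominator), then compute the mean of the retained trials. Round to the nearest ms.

517 ms

n = 16, ΣRT = 9703, M = 606.438
Σ(x−M)² = 1990163.94; s = √(1990163.94/15) = 364.249
Cutoffs: 606.438 ± 3·364.249 → [-486.3, 1699.2]
Outside: 1955 → excluded.
Retained (n=15): Σ = 7748, mean = 7748/15 = 516.533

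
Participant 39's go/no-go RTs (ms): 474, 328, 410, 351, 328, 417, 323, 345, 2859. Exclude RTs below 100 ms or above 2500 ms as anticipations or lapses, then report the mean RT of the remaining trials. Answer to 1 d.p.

372.0 ms

Excluded: 2859
Retained (n=8): Σ = 2976
Mean = 2976/8 = 372.0000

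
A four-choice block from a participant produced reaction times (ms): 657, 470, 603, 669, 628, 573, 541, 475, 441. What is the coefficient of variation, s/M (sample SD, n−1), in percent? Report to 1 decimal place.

15.1%

n = 9, Σ = 5057, M = 561.8889
Σ(x−M)² = 57746.889; s = √(57746.889/8) = 84.9609
CV = 84.9609 / 561.8889 = 0.15121 = 15.121%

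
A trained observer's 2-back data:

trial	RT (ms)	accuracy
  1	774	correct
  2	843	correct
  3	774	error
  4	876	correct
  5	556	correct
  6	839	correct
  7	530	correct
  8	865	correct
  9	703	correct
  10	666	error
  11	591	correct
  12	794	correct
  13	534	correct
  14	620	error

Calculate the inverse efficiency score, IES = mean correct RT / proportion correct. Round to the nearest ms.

915 ms

Correct trials (n=11): 774, 843, 876, 556, 839, 530, 865, 703, 591, 794, 534
Mean correct RT = 7905/11 = 718.6364 ms
Proportion correct = 11/14
IES = 718.6364 / (11/14) = 914.628 ms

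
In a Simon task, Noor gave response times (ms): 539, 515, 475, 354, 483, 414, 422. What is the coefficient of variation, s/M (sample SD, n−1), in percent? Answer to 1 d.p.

n = 7, Σ = 3202, M = 457.4286
Σ(x−M)² = 24769.714; s = √(24769.714/6) = 64.2517
CV = 64.2517 / 457.4286 = 0.14046 = 14.046%

14.0%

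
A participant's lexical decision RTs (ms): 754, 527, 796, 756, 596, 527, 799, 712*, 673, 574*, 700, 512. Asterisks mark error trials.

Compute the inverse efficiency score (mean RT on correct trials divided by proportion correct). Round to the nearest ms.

797 ms

Correct trials (n=10): 754, 527, 796, 756, 596, 527, 799, 673, 700, 512
Mean correct RT = 6640/10 = 664.0000 ms
Proportion correct = 10/12
IES = 664.0000 / (10/12) = 796.800 ms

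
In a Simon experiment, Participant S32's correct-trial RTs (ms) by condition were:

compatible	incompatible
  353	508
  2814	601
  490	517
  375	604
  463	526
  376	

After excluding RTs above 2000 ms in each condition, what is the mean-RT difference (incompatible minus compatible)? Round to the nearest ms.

140 ms

compatible: exclude 2814
M(compatible) = 2057/5 = 411.400
M(incompatible) = 2756/5 = 551.200
Difference = 551.200 − 411.400 = 139.800 ms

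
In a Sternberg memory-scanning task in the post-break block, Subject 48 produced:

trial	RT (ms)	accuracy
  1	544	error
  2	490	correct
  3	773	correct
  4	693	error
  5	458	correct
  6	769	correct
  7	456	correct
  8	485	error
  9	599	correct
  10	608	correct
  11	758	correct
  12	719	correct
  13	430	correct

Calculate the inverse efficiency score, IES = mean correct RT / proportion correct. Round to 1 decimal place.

Correct trials (n=10): 490, 773, 458, 769, 456, 599, 608, 758, 719, 430
Mean correct RT = 6060/10 = 606.0000 ms
Proportion correct = 10/13
IES = 606.0000 / (10/13) = 787.800 ms

787.8 ms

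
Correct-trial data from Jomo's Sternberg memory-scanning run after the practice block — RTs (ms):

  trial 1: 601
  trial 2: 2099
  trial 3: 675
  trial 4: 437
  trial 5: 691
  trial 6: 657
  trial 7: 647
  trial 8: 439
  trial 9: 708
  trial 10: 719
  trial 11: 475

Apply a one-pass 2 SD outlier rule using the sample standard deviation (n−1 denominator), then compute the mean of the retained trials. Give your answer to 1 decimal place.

604.9 ms

n = 11, ΣRT = 8148, M = 740.727
Σ(x−M)² = 2142460.18; s = √(2142460.18/10) = 462.867
Cutoffs: 740.727 ± 2·462.867 → [-185.0, 1666.5]
Outside: 2099 → excluded.
Retained (n=10): Σ = 6049, mean = 6049/10 = 604.900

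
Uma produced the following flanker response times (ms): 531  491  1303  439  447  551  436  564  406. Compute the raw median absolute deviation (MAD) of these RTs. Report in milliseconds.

55 ms

Sorted: 406, 436, 439, 447, 491, 531, 551, 564, 1303 → median = 491
|x − 491|: 40, 0, 812, 52, 44, 60, 55, 73, 85
Sorted deviations: 0, 40, 44, 52, 55, 60, 73, 85, 812 → MAD = 55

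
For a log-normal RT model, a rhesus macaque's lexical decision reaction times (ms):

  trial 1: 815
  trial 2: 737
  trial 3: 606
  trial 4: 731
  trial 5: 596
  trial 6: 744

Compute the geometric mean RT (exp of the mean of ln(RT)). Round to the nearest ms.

ln(RT): 6.7032, 6.6026, 6.4069, 6.5944, 6.3902, 6.6120
Mean ln(RT) = 39.3094/6 = 6.55156
Geometric mean = exp(6.55156) = 700.33 ms

700 ms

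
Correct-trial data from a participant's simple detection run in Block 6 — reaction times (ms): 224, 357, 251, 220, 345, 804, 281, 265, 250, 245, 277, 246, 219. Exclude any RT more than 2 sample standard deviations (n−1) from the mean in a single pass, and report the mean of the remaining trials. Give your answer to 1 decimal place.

n = 13, ΣRT = 3984, M = 306.462
Σ(x−M)² = 290441.23; s = √(290441.23/12) = 155.575
Cutoffs: 306.462 ± 2·155.575 → [-4.7, 617.6]
Outside: 804 → excluded.
Retained (n=12): Σ = 3180, mean = 3180/12 = 265.000

265.0 ms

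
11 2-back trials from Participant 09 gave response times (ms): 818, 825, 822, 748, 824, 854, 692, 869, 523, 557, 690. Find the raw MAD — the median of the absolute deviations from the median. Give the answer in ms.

51 ms

Sorted: 523, 557, 690, 692, 748, 818, 822, 824, 825, 854, 869 → median = 818
|x − 818|: 0, 7, 4, 70, 6, 36, 126, 51, 295, 261, 128
Sorted deviations: 0, 4, 6, 7, 36, 51, 70, 126, 128, 261, 295 → MAD = 51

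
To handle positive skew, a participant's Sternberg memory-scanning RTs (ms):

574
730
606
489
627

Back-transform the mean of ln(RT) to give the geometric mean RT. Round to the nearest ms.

600 ms

ln(RT): 6.3526, 6.5930, 6.4069, 6.1924, 6.4409
Mean ln(RT) = 31.9859/5 = 6.39717
Geometric mean = exp(6.39717) = 600.15 ms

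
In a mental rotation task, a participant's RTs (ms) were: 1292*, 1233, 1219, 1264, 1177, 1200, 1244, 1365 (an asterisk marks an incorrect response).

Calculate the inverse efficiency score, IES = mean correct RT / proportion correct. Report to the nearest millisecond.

Correct trials (n=7): 1233, 1219, 1264, 1177, 1200, 1244, 1365
Mean correct RT = 8702/7 = 1243.1429 ms
Proportion correct = 7/8
IES = 1243.1429 / (7/8) = 1420.735 ms

1421 ms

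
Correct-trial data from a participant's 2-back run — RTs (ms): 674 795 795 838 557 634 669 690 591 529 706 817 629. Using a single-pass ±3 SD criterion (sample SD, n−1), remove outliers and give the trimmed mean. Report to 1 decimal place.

n = 13, ΣRT = 8924, M = 686.462
Σ(x−M)² = 121141.23; s = √(121141.23/12) = 100.474
Cutoffs: 686.462 ± 3·100.474 → [385.0, 987.9]
No RTs fall outside the cutoffs; all 13 retained. Mean = 8924/13 = 686.462

686.5 ms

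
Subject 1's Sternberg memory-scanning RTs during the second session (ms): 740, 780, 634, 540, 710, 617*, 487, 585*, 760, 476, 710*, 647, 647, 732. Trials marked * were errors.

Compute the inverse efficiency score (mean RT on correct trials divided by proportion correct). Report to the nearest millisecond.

828 ms

Correct trials (n=11): 740, 780, 634, 540, 710, 487, 760, 476, 647, 647, 732
Mean correct RT = 7153/11 = 650.2727 ms
Proportion correct = 11/14
IES = 650.2727 / (11/14) = 827.620 ms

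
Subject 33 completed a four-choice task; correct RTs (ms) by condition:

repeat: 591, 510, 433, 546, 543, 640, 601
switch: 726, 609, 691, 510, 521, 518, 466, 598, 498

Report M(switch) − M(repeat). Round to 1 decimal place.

18.8 ms

M(repeat) = 3864/7 = 552.000
M(switch) = 5137/9 = 570.778
Difference = 570.778 − 552.000 = 18.778 ms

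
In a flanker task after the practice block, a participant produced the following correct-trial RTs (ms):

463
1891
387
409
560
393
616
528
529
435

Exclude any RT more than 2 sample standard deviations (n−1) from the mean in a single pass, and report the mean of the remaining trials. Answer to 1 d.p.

480.0 ms

n = 10, ΣRT = 6211, M = 621.100
Σ(x−M)² = 1845002.90; s = √(1845002.90/9) = 452.770
Cutoffs: 621.100 ± 2·452.770 → [-284.4, 1526.6]
Outside: 1891 → excluded.
Retained (n=9): Σ = 4320, mean = 4320/9 = 480.000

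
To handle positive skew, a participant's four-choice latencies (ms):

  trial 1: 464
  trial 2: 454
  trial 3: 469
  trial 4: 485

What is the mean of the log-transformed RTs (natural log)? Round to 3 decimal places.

ln(RT): 6.1399, 6.1181, 6.1506, 6.1841
Σ ln(RT) = 24.5927
Mean = 24.5927/4 = 6.14818

6.148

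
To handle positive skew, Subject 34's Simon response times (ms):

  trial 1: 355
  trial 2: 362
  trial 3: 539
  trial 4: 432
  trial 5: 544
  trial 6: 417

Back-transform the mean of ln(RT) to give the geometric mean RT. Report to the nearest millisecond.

ln(RT): 5.8721, 5.8916, 6.2897, 6.0684, 6.2989, 6.0331
Mean ln(RT) = 36.4539/6 = 6.07566
Geometric mean = exp(6.07566) = 435.14 ms

435 ms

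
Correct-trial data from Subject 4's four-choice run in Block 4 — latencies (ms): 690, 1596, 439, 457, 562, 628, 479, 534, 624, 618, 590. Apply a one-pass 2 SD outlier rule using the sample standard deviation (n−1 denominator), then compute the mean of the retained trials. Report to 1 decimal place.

562.1 ms

n = 11, ΣRT = 7217, M = 656.091
Σ(x−M)² = 1034102.91; s = √(1034102.91/10) = 321.575
Cutoffs: 656.091 ± 2·321.575 → [12.9, 1299.2]
Outside: 1596 → excluded.
Retained (n=10): Σ = 5621, mean = 5621/10 = 562.100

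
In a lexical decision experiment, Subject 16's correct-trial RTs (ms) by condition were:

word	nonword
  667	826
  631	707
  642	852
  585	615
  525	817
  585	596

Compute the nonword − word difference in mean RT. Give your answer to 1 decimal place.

129.7 ms

M(word) = 3635/6 = 605.833
M(nonword) = 4413/6 = 735.500
Difference = 735.500 − 605.833 = 129.667 ms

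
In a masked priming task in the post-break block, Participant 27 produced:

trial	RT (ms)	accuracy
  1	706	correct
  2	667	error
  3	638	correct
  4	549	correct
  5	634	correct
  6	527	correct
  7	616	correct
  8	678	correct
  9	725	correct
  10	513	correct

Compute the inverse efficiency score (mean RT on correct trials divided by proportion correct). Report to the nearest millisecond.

Correct trials (n=9): 706, 638, 549, 634, 527, 616, 678, 725, 513
Mean correct RT = 5586/9 = 620.6667 ms
Proportion correct = 9/10
IES = 620.6667 / (9/10) = 689.630 ms

690 ms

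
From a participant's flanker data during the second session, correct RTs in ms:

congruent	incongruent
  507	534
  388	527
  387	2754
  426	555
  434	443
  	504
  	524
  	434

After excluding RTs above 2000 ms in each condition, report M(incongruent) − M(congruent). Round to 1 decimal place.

incongruent: exclude 2754
M(congruent) = 2142/5 = 428.400
M(incongruent) = 3521/7 = 503.000
Difference = 503.000 − 428.400 = 74.600 ms

74.6 ms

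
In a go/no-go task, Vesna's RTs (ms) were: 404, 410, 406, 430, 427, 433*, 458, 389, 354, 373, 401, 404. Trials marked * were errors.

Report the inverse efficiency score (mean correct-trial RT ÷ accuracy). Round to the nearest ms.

Correct trials (n=11): 404, 410, 406, 430, 427, 458, 389, 354, 373, 401, 404
Mean correct RT = 4456/11 = 405.0909 ms
Proportion correct = 11/12
IES = 405.0909 / (11/12) = 441.917 ms

442 ms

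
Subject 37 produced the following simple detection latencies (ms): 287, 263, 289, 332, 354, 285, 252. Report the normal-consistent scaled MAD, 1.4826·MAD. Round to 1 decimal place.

35.6 ms

Sorted: 252, 263, 285, 287, 289, 332, 354 → median = 287
|x − 287| sorted: 0, 2, 2, 24, 35, 45, 67 → MAD = 24
Robust SD ≈ 1.4826 × 24 = 35.582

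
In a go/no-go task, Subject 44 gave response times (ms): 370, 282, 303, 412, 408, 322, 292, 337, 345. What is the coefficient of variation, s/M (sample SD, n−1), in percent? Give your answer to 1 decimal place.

n = 9, Σ = 3071, M = 341.2222
Σ(x−M)² = 18089.556; s = √(18089.556/8) = 47.5520
CV = 47.5520 / 341.2222 = 0.13936 = 13.936%

13.9%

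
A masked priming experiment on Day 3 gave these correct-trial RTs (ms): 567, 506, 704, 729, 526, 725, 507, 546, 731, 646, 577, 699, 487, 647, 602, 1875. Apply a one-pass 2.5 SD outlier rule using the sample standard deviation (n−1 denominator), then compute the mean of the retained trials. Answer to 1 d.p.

n = 16, ΣRT = 11074, M = 692.125
Σ(x−M)² = 1604469.75; s = √(1604469.75/15) = 327.055
Cutoffs: 692.125 ± 2.5·327.055 → [-125.5, 1509.8]
Outside: 1875 → excluded.
Retained (n=15): Σ = 9199, mean = 9199/15 = 613.267

613.3 ms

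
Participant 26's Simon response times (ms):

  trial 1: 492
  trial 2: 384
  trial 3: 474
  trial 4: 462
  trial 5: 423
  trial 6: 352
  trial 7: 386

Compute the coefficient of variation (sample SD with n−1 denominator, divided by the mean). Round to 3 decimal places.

0.125

n = 7, Σ = 2973, M = 424.7143
Σ(x−M)² = 16793.429; s = √(16793.429/6) = 52.9047
CV = 52.9047 / 424.7143 = 0.12457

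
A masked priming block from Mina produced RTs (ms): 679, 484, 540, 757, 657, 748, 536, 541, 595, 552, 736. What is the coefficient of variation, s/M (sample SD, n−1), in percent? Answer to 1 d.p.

15.9%

n = 11, Σ = 6825, M = 620.4545
Σ(x−M)² = 96898.727; s = √(96898.727/10) = 98.4372
CV = 98.4372 / 620.4545 = 0.15865 = 15.865%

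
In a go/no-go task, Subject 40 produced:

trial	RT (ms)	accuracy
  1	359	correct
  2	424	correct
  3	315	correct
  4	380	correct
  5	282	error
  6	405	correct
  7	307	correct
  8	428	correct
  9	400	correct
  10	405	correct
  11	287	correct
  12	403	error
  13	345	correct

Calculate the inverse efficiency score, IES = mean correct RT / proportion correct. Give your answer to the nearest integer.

436 ms

Correct trials (n=11): 359, 424, 315, 380, 405, 307, 428, 400, 405, 287, 345
Mean correct RT = 4055/11 = 368.6364 ms
Proportion correct = 11/13
IES = 368.6364 / (11/13) = 435.661 ms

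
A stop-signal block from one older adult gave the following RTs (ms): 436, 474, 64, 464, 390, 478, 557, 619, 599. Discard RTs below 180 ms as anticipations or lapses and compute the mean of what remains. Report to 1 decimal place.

Excluded: 64
Retained (n=8): Σ = 4017
Mean = 4017/8 = 502.1250

502.1 ms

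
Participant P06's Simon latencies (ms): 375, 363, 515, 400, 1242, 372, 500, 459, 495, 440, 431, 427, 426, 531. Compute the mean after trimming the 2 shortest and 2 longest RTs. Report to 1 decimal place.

Sorted: 363, 372, 375, 400, 426, 427, 431, 440, 459, 495, 500, 515, 531, 1242
Drop lowest 2 (363, 372) and highest 2 (531, 1242)
Remaining (n=10): Σ = 4468, mean = 4468/10 = 446.800

446.8 ms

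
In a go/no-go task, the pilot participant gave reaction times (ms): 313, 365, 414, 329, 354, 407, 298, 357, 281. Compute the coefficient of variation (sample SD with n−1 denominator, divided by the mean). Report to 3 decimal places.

n = 9, Σ = 3118, M = 346.4444
Σ(x−M)² = 16796.222; s = √(16796.222/8) = 45.8206
CV = 45.8206 / 346.4444 = 0.13226

0.132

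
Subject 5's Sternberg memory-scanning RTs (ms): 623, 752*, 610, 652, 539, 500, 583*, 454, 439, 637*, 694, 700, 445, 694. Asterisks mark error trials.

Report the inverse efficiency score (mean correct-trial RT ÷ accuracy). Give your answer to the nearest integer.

Correct trials (n=11): 623, 610, 652, 539, 500, 454, 439, 694, 700, 445, 694
Mean correct RT = 6350/11 = 577.2727 ms
Proportion correct = 11/14
IES = 577.2727 / (11/14) = 734.711 ms

735 ms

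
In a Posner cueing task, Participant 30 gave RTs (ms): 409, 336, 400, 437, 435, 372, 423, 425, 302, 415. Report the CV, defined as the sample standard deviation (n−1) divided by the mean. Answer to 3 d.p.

n = 10, Σ = 3954, M = 395.4000
Σ(x−M)² = 18326.400; s = √(18326.400/9) = 45.1250
CV = 45.1250 / 395.4000 = 0.11412

0.114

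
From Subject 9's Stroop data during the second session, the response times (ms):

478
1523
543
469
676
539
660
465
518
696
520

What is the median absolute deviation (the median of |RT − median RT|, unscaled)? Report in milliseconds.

70 ms

Sorted: 465, 469, 478, 518, 520, 539, 543, 660, 676, 696, 1523 → median = 539
|x − 539|: 61, 984, 4, 70, 137, 0, 121, 74, 21, 157, 19
Sorted deviations: 0, 4, 19, 21, 61, 70, 74, 121, 137, 157, 984 → MAD = 70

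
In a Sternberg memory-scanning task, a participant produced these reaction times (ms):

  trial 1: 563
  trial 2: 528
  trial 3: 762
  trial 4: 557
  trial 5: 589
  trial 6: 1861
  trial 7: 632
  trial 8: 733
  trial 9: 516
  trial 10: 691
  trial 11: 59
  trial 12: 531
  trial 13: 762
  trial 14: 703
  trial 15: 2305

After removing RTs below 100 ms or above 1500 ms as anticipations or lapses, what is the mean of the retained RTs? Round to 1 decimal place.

630.6 ms

Excluded: 59, 1861, 2305
Retained (n=12): Σ = 7567
Mean = 7567/12 = 630.5833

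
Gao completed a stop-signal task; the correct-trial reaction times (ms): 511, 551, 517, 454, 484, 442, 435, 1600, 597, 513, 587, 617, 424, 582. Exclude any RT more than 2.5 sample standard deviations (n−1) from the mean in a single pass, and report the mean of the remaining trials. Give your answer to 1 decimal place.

n = 14, ΣRT = 8314, M = 593.857
Σ(x−M)² = 1142979.71; s = √(1142979.71/13) = 296.516
Cutoffs: 593.857 ± 2.5·296.516 → [-147.4, 1335.1]
Outside: 1600 → excluded.
Retained (n=13): Σ = 6714, mean = 6714/13 = 516.462

516.5 ms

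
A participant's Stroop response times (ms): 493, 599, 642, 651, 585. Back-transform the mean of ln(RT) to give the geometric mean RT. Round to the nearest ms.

591 ms

ln(RT): 6.2005, 6.3953, 6.4646, 6.4785, 6.3716
Mean ln(RT) = 31.9105/5 = 6.38210
Geometric mean = exp(6.38210) = 591.17 ms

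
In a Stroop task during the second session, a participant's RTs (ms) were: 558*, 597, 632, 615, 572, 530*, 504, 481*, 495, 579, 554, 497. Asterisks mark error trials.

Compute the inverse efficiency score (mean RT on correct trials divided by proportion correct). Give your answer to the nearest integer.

Correct trials (n=9): 597, 632, 615, 572, 504, 495, 579, 554, 497
Mean correct RT = 5045/9 = 560.5556 ms
Proportion correct = 9/12
IES = 560.5556 / (9/12) = 747.407 ms

747 ms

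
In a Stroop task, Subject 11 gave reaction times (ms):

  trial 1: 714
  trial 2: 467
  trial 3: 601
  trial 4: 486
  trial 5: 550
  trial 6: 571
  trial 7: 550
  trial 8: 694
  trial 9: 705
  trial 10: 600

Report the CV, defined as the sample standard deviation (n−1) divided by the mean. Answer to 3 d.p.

0.147

n = 10, Σ = 5938, M = 593.8000
Σ(x−M)² = 68999.600; s = √(68999.600/9) = 87.5592
CV = 87.5592 / 593.8000 = 0.14746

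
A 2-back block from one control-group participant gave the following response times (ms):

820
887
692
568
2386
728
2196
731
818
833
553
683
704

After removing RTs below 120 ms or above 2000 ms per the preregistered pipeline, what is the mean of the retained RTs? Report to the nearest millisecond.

Excluded: 2196, 2386
Retained (n=11): Σ = 8017
Mean = 8017/11 = 728.8182

729 ms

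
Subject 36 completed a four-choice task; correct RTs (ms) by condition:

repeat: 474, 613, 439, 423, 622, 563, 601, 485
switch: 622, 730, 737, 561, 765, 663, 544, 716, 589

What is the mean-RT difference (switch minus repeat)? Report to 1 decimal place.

M(repeat) = 4220/8 = 527.500
M(switch) = 5927/9 = 658.556
Difference = 658.556 − 527.500 = 131.056 ms

131.1 ms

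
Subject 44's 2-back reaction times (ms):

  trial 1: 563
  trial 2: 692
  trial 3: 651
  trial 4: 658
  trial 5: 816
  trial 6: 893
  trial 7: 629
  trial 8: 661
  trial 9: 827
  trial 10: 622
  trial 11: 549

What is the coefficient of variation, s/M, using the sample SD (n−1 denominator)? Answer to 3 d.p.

0.162

n = 11, Σ = 7561, M = 687.3636
Σ(x−M)² = 123522.545; s = √(123522.545/10) = 111.1407
CV = 111.1407 / 687.3636 = 0.16169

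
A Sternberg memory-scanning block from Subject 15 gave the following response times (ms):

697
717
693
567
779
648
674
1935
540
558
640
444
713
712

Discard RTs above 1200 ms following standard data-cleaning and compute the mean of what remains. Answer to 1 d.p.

Excluded: 1935
Retained (n=13): Σ = 8382
Mean = 8382/13 = 644.7692

644.8 ms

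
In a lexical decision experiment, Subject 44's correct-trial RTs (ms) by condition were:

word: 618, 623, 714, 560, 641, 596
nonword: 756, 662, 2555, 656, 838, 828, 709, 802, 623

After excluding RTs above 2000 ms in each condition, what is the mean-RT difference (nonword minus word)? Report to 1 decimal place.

nonword: exclude 2555
M(word) = 3752/6 = 625.333
M(nonword) = 5874/8 = 734.250
Difference = 734.250 − 625.333 = 108.917 ms

108.9 ms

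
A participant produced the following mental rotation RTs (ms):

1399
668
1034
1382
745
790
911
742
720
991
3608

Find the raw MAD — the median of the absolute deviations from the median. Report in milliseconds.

Sorted: 668, 720, 742, 745, 790, 911, 991, 1034, 1382, 1399, 3608 → median = 911
|x − 911|: 488, 243, 123, 471, 166, 121, 0, 169, 191, 80, 2697
Sorted deviations: 0, 80, 121, 123, 166, 169, 191, 243, 471, 488, 2697 → MAD = 169

169 ms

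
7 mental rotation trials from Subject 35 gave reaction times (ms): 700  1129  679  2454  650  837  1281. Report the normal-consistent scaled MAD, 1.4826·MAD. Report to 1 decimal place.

277.2 ms

Sorted: 650, 679, 700, 837, 1129, 1281, 2454 → median = 837
|x − 837| sorted: 0, 137, 158, 187, 292, 444, 1617 → MAD = 187
Robust SD ≈ 1.4826 × 187 = 277.246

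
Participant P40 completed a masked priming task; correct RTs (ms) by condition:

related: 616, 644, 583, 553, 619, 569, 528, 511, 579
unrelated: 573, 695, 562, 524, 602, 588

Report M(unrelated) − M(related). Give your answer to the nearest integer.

13 ms

M(related) = 5202/9 = 578.000
M(unrelated) = 3544/6 = 590.667
Difference = 590.667 − 578.000 = 12.667 ms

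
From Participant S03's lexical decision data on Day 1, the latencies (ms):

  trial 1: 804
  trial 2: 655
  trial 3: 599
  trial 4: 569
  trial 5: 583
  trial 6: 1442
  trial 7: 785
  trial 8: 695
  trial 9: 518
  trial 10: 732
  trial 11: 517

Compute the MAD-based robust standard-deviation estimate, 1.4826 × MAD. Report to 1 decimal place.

Sorted: 517, 518, 569, 583, 599, 655, 695, 732, 785, 804, 1442 → median = 655
|x − 655| sorted: 0, 40, 56, 72, 77, 86, 130, 137, 138, 149, 787 → MAD = 86
Robust SD ≈ 1.4826 × 86 = 127.504

127.5 ms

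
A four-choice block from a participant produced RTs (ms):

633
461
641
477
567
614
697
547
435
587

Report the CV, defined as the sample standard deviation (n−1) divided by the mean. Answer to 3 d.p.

0.152

n = 10, Σ = 5659, M = 565.9000
Σ(x−M)² = 66488.900; s = √(66488.900/9) = 85.9515
CV = 85.9515 / 565.9000 = 0.15188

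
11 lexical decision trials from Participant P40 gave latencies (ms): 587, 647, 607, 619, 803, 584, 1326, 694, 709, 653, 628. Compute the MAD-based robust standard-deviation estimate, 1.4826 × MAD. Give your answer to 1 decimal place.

Sorted: 584, 587, 607, 619, 628, 647, 653, 694, 709, 803, 1326 → median = 647
|x − 647| sorted: 0, 6, 19, 28, 40, 47, 60, 62, 63, 156, 679 → MAD = 47
Robust SD ≈ 1.4826 × 47 = 69.682

69.7 ms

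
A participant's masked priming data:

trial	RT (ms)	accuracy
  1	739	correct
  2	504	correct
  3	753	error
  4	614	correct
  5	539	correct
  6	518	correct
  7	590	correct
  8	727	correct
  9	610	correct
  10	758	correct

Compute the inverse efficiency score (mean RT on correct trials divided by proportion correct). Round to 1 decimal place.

Correct trials (n=9): 739, 504, 614, 539, 518, 590, 727, 610, 758
Mean correct RT = 5599/9 = 622.1111 ms
Proportion correct = 9/10
IES = 622.1111 / (9/10) = 691.235 ms

691.2 ms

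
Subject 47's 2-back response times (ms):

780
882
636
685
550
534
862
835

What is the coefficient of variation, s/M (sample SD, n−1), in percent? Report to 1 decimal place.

n = 8, Σ = 5764, M = 720.5000
Σ(x−M)² = 135008.000; s = √(135008.000/7) = 138.8771
CV = 138.8771 / 720.5000 = 0.19275 = 19.275%

19.3%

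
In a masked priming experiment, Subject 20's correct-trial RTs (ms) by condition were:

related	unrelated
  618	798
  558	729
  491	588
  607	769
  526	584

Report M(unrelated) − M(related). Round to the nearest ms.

134 ms

M(related) = 2800/5 = 560.000
M(unrelated) = 3468/5 = 693.600
Difference = 693.600 − 560.000 = 133.600 ms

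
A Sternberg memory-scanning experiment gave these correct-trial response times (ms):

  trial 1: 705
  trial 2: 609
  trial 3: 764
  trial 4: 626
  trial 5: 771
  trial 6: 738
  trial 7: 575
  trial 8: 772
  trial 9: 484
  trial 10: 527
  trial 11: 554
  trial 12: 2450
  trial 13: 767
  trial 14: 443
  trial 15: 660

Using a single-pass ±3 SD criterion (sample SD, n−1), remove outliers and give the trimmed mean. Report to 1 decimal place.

642.5 ms

n = 15, ΣRT = 11445, M = 763.000
Σ(x−M)² = 3218176.00; s = √(3218176.00/14) = 479.447
Cutoffs: 763.000 ± 3·479.447 → [-675.3, 2201.3]
Outside: 2450 → excluded.
Retained (n=14): Σ = 8995, mean = 8995/14 = 642.500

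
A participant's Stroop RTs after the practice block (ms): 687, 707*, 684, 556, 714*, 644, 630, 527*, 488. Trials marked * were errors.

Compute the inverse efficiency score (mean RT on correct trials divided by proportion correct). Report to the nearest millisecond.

Correct trials (n=6): 687, 684, 556, 644, 630, 488
Mean correct RT = 3689/6 = 614.8333 ms
Proportion correct = 6/9
IES = 614.8333 / (6/9) = 922.250 ms

922 ms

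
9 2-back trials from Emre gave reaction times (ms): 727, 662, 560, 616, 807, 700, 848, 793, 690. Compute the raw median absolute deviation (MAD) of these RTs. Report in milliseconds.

84 ms

Sorted: 560, 616, 662, 690, 700, 727, 793, 807, 848 → median = 700
|x − 700|: 27, 38, 140, 84, 107, 0, 148, 93, 10
Sorted deviations: 0, 10, 27, 38, 84, 93, 107, 140, 148 → MAD = 84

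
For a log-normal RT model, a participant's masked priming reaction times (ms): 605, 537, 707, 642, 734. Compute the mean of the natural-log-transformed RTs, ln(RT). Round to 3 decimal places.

ln(RT): 6.4052, 6.2860, 6.5610, 6.4646, 6.5985
Σ ln(RT) = 32.3154
Mean = 32.3154/5 = 6.46307

6.463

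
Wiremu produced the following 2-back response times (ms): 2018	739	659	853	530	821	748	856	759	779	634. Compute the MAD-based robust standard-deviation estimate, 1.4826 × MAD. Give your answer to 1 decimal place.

139.4 ms

Sorted: 530, 634, 659, 739, 748, 759, 779, 821, 853, 856, 2018 → median = 759
|x − 759| sorted: 0, 11, 20, 20, 62, 94, 97, 100, 125, 229, 1259 → MAD = 94
Robust SD ≈ 1.4826 × 94 = 139.364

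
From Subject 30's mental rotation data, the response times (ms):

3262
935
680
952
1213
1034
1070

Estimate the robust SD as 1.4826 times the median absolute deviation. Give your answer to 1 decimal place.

146.8 ms

Sorted: 680, 935, 952, 1034, 1070, 1213, 3262 → median = 1034
|x − 1034| sorted: 0, 36, 82, 99, 179, 354, 2228 → MAD = 99
Robust SD ≈ 1.4826 × 99 = 146.777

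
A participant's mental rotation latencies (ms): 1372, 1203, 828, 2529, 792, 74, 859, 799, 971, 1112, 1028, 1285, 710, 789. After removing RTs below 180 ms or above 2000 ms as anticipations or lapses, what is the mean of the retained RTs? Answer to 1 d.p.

979.0 ms

Excluded: 74, 2529
Retained (n=12): Σ = 11748
Mean = 11748/12 = 979.0000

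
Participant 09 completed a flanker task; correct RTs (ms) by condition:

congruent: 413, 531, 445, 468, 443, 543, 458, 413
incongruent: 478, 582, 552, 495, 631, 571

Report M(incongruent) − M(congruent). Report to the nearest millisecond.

M(congruent) = 3714/8 = 464.250
M(incongruent) = 3309/6 = 551.500
Difference = 551.500 − 464.250 = 87.250 ms

87 ms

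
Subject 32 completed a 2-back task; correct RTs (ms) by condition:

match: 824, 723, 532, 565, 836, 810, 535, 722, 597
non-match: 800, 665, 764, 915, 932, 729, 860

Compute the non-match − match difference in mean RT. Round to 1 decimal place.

126.6 ms

M(match) = 6144/9 = 682.667
M(non-match) = 5665/7 = 809.286
Difference = 809.286 − 682.667 = 126.619 ms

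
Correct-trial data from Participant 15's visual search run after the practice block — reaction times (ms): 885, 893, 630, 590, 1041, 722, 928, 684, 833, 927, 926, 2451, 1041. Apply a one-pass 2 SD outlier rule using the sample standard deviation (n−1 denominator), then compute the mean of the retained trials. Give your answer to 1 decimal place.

841.7 ms

n = 13, ΣRT = 12551, M = 965.462
Σ(x−M)² = 2643947.23; s = √(2643947.23/12) = 469.392
Cutoffs: 965.462 ± 2·469.392 → [26.7, 1904.2]
Outside: 2451 → excluded.
Retained (n=12): Σ = 10100, mean = 10100/12 = 841.667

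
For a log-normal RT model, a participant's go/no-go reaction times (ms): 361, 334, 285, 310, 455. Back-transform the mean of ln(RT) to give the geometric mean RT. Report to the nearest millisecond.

ln(RT): 5.8889, 5.8111, 5.6525, 5.7366, 6.1203
Mean ln(RT) = 29.2094/5 = 5.84188
Geometric mean = exp(5.84188) = 344.42 ms

344 ms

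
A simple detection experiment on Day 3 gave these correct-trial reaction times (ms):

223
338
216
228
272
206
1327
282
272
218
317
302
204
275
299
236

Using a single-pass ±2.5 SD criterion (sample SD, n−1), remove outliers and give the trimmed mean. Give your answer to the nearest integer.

259 ms

n = 16, ΣRT = 5215, M = 325.938
Σ(x−M)² = 1095260.94; s = √(1095260.94/15) = 270.217
Cutoffs: 325.938 ± 2.5·270.217 → [-349.6, 1001.5]
Outside: 1327 → excluded.
Retained (n=15): Σ = 3888, mean = 3888/15 = 259.200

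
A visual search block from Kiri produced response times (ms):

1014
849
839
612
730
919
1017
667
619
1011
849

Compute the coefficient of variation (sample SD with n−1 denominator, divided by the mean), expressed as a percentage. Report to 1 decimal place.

18.6%

n = 11, Σ = 9126, M = 829.6364
Σ(x−M)² = 238922.545; s = √(238922.545/10) = 154.5712
CV = 154.5712 / 829.6364 = 0.18631 = 18.631%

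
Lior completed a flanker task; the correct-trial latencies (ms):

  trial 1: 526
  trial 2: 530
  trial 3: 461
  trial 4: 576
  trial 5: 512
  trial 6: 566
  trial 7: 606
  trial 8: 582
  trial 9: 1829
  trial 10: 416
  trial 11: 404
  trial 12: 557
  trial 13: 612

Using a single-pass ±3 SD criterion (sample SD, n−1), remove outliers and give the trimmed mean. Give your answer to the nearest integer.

529 ms

n = 13, ΣRT = 8177, M = 629.000
Σ(x−M)² = 1613306.00; s = √(1613306.00/12) = 366.664
Cutoffs: 629.000 ± 3·366.664 → [-471.0, 1729.0]
Outside: 1829 → excluded.
Retained (n=12): Σ = 6348, mean = 6348/12 = 529.000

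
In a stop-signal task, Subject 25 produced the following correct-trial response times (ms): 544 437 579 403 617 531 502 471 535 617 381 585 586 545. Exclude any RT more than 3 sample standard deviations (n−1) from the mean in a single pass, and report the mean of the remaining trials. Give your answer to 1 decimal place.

n = 14, ΣRT = 7333, M = 523.786
Σ(x−M)² = 74850.36; s = √(74850.36/13) = 75.880
Cutoffs: 523.786 ± 3·75.880 → [296.1, 751.4]
No RTs fall outside the cutoffs; all 14 retained. Mean = 7333/14 = 523.786

523.8 ms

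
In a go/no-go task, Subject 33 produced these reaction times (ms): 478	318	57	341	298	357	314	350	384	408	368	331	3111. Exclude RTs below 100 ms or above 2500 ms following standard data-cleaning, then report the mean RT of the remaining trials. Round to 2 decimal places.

358.82 ms

Excluded: 57, 3111
Retained (n=11): Σ = 3947
Mean = 3947/11 = 358.8182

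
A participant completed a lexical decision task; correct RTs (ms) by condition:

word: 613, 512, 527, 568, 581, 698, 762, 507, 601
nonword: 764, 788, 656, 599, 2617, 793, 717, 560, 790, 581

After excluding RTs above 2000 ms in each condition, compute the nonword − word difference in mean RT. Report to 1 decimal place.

97.7 ms

nonword: exclude 2617
M(word) = 5369/9 = 596.556
M(nonword) = 6248/9 = 694.222
Difference = 694.222 − 596.556 = 97.667 ms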